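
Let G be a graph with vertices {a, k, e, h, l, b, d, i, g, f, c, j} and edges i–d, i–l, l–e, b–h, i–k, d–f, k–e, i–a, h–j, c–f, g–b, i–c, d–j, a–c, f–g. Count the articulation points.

1

Removing i increases the component count from 1 to 2, so i is a cut vertex.
By contrast removing a leaves 1 component; it is not a cut vertex. No other vertex is a cut vertex either.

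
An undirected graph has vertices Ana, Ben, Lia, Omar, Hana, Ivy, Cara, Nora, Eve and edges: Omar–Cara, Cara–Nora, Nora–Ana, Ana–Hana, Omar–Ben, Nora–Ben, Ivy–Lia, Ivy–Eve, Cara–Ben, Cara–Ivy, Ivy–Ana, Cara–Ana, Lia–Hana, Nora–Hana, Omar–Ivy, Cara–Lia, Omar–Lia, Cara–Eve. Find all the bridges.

none

The edges on the cycle Cara-Nora-Hana-Ana-Ivy-Cara are not bridges since each lies on that cycle.
Every edge lies on some cycle, so there are no bridges.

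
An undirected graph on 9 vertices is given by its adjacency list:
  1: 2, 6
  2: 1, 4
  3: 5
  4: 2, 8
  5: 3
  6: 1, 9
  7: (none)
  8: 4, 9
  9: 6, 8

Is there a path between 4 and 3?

The component containing 4 is {1, 2, 4, 6, 8, 9}, and 3 is not in it.

No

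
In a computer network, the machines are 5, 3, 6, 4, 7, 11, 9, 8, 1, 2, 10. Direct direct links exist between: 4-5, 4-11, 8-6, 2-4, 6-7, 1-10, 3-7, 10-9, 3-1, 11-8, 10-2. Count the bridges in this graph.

2

The edges on the cycle 3-1-10-2-4-11-8-6-7-3 are not bridges since each lies on that cycle.
But removing 5-4 disconnects 5 from 4; removing 9-10 disconnects 9 from 10 — these are bridges.
That makes 2 bridges.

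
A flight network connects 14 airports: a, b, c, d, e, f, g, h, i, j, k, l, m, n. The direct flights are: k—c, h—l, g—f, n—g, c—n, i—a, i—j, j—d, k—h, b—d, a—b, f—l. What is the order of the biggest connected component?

7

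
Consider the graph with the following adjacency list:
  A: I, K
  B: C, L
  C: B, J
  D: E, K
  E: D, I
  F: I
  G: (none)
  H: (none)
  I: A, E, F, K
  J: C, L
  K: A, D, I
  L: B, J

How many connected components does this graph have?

G is isolated — a component by itself.
H is isolated — a component by itself.
Starting from B we can reach B, C, J, L. That is one component of size 4.
Starting from A we can reach A, D, E, F, I, K. That is one component of size 6.
Total: 4 components.

4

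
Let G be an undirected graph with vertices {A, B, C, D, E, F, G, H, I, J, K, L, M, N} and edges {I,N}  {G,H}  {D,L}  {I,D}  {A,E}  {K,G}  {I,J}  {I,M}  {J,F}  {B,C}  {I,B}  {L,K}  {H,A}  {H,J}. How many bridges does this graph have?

7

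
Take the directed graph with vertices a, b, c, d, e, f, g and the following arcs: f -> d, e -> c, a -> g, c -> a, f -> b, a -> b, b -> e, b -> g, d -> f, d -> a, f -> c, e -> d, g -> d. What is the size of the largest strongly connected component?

7

{a, b, c, d, e, f, g} are all mutually reachable — one SCC of size 7.
The largest has 7 vertices.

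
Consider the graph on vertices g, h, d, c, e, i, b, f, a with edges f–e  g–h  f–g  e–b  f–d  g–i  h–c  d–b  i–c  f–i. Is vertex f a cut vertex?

Yes

Deleting f raises the number of components from 2 to 3, so f is a cut vertex.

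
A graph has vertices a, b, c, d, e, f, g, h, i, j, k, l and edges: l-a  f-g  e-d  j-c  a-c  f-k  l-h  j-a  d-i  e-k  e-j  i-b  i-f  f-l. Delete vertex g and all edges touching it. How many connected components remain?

1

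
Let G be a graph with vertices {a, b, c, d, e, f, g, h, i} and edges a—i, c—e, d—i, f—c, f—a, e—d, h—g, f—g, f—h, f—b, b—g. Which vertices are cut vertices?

f

Removing f increases the component count from 1 to 2, so f is a cut vertex.
By contrast removing i leaves 1 component; it is not a cut vertex. No other vertex is a cut vertex either.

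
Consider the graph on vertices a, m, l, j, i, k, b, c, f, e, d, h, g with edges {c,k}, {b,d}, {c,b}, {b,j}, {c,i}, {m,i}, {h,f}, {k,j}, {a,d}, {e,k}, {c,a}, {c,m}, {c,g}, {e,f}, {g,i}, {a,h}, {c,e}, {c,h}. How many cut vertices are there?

1

Removing c increases the component count from 2 to 3, so c is a cut vertex.
By contrast removing d leaves 2 components; it is not a cut vertex. No other vertex is a cut vertex either.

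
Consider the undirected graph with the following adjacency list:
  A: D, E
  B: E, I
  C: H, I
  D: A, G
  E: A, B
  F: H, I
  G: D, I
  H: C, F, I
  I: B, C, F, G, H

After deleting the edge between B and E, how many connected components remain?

B and E are still connected via B-I-G-D-A-E, so the component count stays at 1.

1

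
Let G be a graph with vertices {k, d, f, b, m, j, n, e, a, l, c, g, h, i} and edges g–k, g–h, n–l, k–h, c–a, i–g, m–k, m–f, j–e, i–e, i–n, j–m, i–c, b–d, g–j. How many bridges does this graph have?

6

The edges on the cycle g-j-m-k-g are not bridges since each lies on that cycle.
But removing n–l disconnects n from l; removing i–n disconnects i from n; removing a–c disconnects a from c; removing f–m disconnects f from m — these are bridges.
In total 6 edges are bridges.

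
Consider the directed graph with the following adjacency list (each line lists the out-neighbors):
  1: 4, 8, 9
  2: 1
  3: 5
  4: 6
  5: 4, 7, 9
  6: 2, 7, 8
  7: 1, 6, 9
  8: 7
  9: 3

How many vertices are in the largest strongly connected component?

9

{1, 2, 3, 4, 5, 6, 7, 8, 9} are all mutually reachable — one SCC of size 9.
The largest has 9 vertices.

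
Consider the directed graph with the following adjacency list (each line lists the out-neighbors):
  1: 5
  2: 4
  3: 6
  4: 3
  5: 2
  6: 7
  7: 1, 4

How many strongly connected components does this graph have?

{1, 2, 3, 4, 5, 6, 7} are all mutually reachable — one SCC of size 7.
That gives 1 strongly connected component.

1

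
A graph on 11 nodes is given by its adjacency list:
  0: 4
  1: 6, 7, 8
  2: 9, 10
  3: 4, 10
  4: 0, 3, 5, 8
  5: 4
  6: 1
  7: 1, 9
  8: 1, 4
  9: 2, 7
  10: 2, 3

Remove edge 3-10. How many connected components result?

3 and 10 are still connected via 3-4-8-1-7-9-2-10, so the component count stays at 1.

1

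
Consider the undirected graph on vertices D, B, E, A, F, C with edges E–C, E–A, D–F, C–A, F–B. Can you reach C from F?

The component containing F is {B, D, F}, and C is not in it.

No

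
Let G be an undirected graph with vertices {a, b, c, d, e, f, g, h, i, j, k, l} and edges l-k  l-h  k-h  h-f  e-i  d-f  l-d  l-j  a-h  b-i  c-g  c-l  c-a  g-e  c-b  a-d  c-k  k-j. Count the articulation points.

1

Removing c increases the component count from 1 to 2, so c is a cut vertex.
By contrast removing d leaves 1 component; it is not a cut vertex. No other vertex is a cut vertex either.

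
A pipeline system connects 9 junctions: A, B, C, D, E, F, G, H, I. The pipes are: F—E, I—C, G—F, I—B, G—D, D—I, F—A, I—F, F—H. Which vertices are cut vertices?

Removing F increases the component count from 1 to 4, so F is a cut vertex.
Removing I increases the component count from 1 to 3, so I is a cut vertex.
By contrast removing H leaves 1 component; it is not a cut vertex. No other vertex is a cut vertex either.

F, I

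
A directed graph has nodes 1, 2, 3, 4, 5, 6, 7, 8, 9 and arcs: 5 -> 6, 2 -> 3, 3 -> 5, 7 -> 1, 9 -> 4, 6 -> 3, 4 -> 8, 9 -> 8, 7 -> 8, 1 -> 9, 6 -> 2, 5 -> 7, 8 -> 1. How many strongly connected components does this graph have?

{2, 3, 5, 6} are all mutually reachable — one SCC of size 4.
{1, 4, 8, 9} are all mutually reachable — one SCC of size 4.
{7} is an SCC by itself.
That gives 3 strongly connected components.

3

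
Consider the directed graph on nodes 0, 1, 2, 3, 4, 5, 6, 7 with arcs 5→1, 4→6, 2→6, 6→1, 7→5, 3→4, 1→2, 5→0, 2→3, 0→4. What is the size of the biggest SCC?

{1, 2, 3, 4, 6} are all mutually reachable — one SCC of size 5.
{7} is an SCC by itself.
{0} is an SCC by itself.
{5} is an SCC by itself.
The largest has 5 vertices.

5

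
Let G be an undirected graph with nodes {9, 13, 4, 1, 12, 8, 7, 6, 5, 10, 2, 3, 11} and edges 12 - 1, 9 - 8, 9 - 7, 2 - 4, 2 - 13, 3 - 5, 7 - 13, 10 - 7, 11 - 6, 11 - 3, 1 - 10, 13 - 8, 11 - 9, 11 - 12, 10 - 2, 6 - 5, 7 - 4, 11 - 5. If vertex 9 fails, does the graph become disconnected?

Deleting 9 leaves 1 component (was 1) (its neighbors 7, 8, 11 remain connected to each other), so 9 is not a cut vertex.

No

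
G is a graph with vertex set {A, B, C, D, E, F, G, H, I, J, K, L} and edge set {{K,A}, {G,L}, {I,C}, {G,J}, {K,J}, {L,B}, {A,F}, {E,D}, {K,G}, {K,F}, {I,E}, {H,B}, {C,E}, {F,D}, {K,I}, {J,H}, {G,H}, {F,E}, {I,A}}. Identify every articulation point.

Removing K increases the component count from 1 to 2, so K is a cut vertex.
By contrast removing A leaves 1 component; it is not a cut vertex. No other vertex is a cut vertex either.

K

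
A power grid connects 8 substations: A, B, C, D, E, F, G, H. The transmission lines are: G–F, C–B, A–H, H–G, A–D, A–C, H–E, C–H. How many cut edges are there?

The edges on the cycle A-C-H-A are not bridges since each lies on that cycle.
But removing C–B disconnects C from B; removing H–G disconnects H from G; removing G–F disconnects G from F; removing A–D disconnects A from D — these are bridges.
In total 5 edges are bridges.

5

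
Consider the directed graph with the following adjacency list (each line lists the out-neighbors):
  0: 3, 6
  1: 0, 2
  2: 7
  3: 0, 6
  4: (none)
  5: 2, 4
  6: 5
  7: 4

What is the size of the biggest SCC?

2

{0, 3} are all mutually reachable — one SCC of size 2.
{5} is an SCC by itself.
{4} is an SCC by itself.
{7} is an SCC by itself.
{6} is an SCC by itself.
(and 2 more singleton SCCs)
The largest has 2 vertices.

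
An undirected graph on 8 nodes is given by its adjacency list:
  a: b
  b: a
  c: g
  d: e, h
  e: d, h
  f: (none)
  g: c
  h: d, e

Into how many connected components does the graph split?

4

f is isolated — a component by itself.
Starting from a we can reach a, b. That is one component of size 2.
Starting from c we can reach c, g. That is one component of size 2.
Starting from d we can reach d, e, h. That is one component of size 3.
Total: 4 components.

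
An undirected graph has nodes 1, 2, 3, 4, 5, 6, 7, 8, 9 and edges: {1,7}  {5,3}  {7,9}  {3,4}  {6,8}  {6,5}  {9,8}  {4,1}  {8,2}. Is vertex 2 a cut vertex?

No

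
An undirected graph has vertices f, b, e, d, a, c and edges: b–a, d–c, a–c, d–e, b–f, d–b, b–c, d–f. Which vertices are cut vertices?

d

Removing d increases the component count from 1 to 2, so d is a cut vertex.
By contrast removing b leaves 1 component; it is not a cut vertex. No other vertex is a cut vertex either.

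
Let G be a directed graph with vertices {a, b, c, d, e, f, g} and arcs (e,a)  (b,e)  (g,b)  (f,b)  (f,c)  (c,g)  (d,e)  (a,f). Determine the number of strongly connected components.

{a, b, c, e, f, g} are all mutually reachable — one SCC of size 6.
{d} is an SCC by itself.
That gives 2 strongly connected components.

2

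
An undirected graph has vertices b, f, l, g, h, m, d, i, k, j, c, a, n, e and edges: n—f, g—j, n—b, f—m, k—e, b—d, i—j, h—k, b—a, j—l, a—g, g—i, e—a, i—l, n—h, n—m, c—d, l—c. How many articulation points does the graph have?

Removing n increases the component count from 1 to 2, so n is a cut vertex.
By contrast removing m leaves 1 component; it is not a cut vertex. No other vertex is a cut vertex either.

1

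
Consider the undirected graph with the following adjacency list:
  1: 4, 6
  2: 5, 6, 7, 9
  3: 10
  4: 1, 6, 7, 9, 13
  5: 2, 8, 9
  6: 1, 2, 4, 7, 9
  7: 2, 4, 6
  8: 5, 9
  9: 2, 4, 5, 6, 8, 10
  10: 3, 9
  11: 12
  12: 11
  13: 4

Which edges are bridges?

10-3, 10-9, 11-12, 13-4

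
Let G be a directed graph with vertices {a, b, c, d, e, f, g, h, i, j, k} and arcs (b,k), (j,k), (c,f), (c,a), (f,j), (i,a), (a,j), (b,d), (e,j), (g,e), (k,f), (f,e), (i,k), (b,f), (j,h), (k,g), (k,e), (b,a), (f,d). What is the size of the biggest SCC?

5

{e, f, g, j, k} are all mutually reachable — one SCC of size 5.
{i} is an SCC by itself.
{h} is an SCC by itself.
{b} is an SCC by itself.
{a} is an SCC by itself.
(and 2 more singleton SCCs)
The largest has 5 vertices.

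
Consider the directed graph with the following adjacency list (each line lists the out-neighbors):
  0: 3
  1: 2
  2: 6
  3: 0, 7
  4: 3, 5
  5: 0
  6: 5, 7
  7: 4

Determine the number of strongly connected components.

4

{0, 3, 4, 5, 7} are all mutually reachable — one SCC of size 5.
{1} is an SCC by itself.
{2} is an SCC by itself.
{6} is an SCC by itself.
That gives 4 strongly connected components.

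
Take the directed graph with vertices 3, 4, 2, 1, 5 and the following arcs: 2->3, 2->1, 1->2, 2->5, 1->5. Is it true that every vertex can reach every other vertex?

No

There is no directed path from 5 to 4, so the graph is not strongly connected.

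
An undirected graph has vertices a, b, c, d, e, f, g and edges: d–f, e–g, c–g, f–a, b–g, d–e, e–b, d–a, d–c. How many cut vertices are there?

Removing d increases the component count from 1 to 2, so d is a cut vertex.
By contrast removing g leaves 1 component; it is not a cut vertex. No other vertex is a cut vertex either.

1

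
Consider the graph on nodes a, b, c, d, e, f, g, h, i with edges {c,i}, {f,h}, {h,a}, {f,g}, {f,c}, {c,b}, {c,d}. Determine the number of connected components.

2

e is isolated — a component by itself.
Starting from a we can reach a, b, c, d, f, g, h, i. That is one component of size 8.
Total: 2 components.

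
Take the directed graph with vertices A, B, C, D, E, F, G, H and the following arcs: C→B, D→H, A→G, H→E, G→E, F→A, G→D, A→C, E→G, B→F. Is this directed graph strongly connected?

No

There is no directed path from D to B, so the graph is not strongly connected.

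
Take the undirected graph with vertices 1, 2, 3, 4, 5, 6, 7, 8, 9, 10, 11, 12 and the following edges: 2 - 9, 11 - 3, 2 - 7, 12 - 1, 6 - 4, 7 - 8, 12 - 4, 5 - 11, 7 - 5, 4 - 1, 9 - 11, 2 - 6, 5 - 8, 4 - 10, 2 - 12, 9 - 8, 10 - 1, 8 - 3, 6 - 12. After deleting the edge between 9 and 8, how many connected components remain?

1

9 and 8 are still connected via 9-2-7-8, so the component count stays at 1.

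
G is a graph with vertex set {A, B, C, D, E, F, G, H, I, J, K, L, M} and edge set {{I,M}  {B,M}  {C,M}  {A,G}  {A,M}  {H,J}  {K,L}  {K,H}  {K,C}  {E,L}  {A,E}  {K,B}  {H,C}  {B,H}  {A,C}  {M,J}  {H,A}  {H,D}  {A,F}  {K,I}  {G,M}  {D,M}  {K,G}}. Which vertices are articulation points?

A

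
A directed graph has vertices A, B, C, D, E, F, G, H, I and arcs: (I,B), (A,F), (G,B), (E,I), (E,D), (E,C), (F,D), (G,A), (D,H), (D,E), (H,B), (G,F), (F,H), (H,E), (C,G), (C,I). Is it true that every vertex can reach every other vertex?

There is no directed path from I to H, so the graph is not strongly connected.

No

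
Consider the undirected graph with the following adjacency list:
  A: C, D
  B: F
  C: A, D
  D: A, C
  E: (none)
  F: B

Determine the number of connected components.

E is isolated — a component by itself.
Starting from B we can reach B, F. That is one component of size 2.
Starting from A we can reach A, C, D. That is one component of size 3.
Total: 3 components.

3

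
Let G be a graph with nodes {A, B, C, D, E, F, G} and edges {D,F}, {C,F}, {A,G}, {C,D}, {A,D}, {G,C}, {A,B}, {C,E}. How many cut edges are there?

The edges on the cycle A-G-C-D-A are not bridges since each lies on that cycle.
But removing A—B disconnects A from B; removing E—C disconnects E from C — these are bridges.
That makes 2 bridges.

2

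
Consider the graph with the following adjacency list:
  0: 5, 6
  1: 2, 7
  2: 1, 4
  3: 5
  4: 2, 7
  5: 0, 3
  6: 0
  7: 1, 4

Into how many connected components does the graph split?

2

Starting from 0 we can reach 0, 3, 5, 6. That is one component of size 4.
Starting from 1 we can reach 1, 2, 4, 7. That is one component of size 4.
Total: 2 components.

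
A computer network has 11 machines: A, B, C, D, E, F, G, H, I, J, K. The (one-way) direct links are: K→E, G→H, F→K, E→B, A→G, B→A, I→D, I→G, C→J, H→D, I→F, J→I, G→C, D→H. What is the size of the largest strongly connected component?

9

{A, B, C, E, F, G, I, J, K} are all mutually reachable — one SCC of size 9.
{D, H} are all mutually reachable — one SCC of size 2.
The largest has 9 vertices.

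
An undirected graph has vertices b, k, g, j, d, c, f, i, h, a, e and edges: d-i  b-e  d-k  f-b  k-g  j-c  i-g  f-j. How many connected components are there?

4

h is isolated — a component by itself.
a is isolated — a component by itself.
Starting from d we can reach d, g, i, k. That is one component of size 4.
Starting from b we can reach b, c, e, f, j. That is one component of size 5.
Total: 4 components.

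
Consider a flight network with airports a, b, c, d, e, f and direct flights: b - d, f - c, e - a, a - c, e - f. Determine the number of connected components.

2

Starting from b we can reach b, d. That is one component of size 2.
Starting from a we can reach a, c, e, f. That is one component of size 4.
Total: 2 components.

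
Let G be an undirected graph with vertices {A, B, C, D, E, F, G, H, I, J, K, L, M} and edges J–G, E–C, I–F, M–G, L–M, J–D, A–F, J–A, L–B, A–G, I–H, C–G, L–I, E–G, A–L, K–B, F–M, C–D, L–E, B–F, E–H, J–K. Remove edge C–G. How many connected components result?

1

C and G are still connected via C-E-G, so the component count stays at 1.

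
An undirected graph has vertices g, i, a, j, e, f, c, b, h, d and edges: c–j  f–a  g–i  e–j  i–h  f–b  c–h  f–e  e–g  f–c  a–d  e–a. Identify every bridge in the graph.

a-d, b-f

The edges on the cycle f-e-a-f are not bridges since each lies on that cycle.
But removing d–a disconnects d from a; removing b–f disconnects b from f — these are bridges.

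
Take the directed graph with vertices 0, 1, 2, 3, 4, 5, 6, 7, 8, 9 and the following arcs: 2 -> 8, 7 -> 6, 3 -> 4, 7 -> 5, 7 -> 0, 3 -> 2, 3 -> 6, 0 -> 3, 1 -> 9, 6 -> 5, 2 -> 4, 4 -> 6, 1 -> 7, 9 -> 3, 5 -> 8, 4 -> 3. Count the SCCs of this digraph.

{2, 3, 4} are all mutually reachable — one SCC of size 3.
{9} is an SCC by itself.
{0} is an SCC by itself.
{1} is an SCC by itself.
{5} is an SCC by itself.
(and 3 more singleton SCCs)
That gives 8 strongly connected components.

8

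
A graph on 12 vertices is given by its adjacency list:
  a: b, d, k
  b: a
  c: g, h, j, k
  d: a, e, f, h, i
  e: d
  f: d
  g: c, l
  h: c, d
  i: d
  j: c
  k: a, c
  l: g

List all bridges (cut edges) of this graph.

The edges on the cycle k-c-h-d-a-k are not bridges since each lies on that cycle.
But removing a-b disconnects a from b; removing c-j disconnects c from j; removing f-d disconnects f from d; removing i-d disconnects i from d — these are bridges.
In total 7 edges are bridges.

a-b, c-g, c-j, d-e, d-f, d-i, g-l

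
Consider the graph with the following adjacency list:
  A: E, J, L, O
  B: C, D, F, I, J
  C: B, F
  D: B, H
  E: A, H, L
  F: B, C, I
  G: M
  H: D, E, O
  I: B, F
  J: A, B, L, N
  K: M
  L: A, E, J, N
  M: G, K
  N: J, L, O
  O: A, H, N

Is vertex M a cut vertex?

Deleting M raises the number of components from 2 to 3, so M is a cut vertex.

Yes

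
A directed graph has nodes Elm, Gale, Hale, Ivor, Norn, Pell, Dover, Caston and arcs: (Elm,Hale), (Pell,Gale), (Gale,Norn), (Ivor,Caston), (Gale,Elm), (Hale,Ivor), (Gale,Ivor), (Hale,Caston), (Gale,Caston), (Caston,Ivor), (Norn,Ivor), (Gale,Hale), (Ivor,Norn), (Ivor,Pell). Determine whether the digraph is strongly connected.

There is no directed path from Hale to Dover, so the graph is not strongly connected.

No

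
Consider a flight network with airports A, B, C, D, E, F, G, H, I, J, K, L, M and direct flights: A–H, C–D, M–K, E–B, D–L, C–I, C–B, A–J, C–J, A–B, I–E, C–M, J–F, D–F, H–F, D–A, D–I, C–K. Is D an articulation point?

Yes

Deleting D raises the number of components from 2 to 3, so D is a cut vertex.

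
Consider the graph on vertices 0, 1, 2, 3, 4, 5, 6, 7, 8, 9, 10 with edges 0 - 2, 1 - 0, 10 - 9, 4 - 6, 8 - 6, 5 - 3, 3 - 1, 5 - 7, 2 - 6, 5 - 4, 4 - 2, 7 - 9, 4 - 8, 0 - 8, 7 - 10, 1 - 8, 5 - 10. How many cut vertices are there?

1

Removing 5 increases the component count from 1 to 2, so 5 is a cut vertex.
By contrast removing 1 leaves 1 component; it is not a cut vertex. No other vertex is a cut vertex either.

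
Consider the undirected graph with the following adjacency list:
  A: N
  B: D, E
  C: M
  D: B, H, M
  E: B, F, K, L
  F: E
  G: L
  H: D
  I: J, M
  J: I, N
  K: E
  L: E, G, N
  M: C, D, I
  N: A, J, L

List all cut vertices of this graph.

D, E, L, M, N

Removing D increases the component count from 1 to 2, so D is a cut vertex.
Removing E increases the component count from 1 to 3, so E is a cut vertex.
Removing L increases the component count from 1 to 2, so L is a cut vertex.
Likewise M, N are cut vertices.
By contrast removing J leaves 1 component; it is not a cut vertex. No other vertex is a cut vertex either.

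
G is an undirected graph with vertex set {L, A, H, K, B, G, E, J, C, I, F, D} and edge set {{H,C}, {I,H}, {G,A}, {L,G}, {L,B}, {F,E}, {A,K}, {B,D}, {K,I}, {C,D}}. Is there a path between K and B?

Yes

From K we can reach A, B, C, D, G, H, I, K, L, which includes B.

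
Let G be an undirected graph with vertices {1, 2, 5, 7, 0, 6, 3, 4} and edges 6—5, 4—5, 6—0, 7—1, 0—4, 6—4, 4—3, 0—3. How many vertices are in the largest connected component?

2 is isolated — a component by itself.
Starting from 1 we can reach 1, 7. That is one component of size 2.
Starting from 0 we can reach 0, 3, 4, 5, 6. That is one component of size 5.
The largest has 5 vertices.

5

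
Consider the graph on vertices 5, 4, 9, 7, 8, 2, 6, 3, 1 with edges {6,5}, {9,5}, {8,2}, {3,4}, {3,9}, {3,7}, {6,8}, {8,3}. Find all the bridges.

The edges on the cycle 6-8-3-9-5-6 are not bridges since each lies on that cycle.
But removing 8-2 disconnects 8 from 2; removing 7-3 disconnects 7 from 3; removing 3-4 disconnects 3 from 4 — these are bridges.

2-8, 3-4, 3-7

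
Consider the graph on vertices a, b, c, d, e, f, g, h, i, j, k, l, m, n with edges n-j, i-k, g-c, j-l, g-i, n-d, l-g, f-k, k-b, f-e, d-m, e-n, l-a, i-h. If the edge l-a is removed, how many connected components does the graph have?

2

Before removal there is 1 component.
l-a is a bridge — removing it separates l's side from a's side.
After removal: 2 components.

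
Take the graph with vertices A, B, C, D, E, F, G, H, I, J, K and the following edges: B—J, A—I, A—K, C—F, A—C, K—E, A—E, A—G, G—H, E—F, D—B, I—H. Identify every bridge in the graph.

The edges on the cycle A-I-H-G-A are not bridges since each lies on that cycle.
But removing D—B disconnects D from B; removing B—J disconnects B from J — these are bridges.

B-D, B-J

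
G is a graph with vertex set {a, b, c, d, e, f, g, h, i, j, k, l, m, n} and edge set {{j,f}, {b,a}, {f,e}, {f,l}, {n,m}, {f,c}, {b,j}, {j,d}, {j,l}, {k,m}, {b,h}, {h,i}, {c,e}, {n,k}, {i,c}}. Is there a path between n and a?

The component containing n is {k, m, n}, and a is not in it.

No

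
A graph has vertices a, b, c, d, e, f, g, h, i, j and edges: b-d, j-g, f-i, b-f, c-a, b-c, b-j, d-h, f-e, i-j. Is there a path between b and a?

Yes

From b we can reach a, b, c, d, e, f, g, h, i, j, which includes a.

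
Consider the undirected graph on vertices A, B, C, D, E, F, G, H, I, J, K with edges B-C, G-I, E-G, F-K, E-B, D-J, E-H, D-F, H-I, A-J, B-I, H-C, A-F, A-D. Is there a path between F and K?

From F we can reach A, D, F, J, K, which includes K.

Yes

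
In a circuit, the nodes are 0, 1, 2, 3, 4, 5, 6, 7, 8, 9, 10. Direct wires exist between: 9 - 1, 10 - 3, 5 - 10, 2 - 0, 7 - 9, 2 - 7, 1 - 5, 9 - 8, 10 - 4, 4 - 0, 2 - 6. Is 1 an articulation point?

No

Deleting 1 leaves 1 component (was 1) (its neighbors 5, 9 remain connected to each other), so 1 is not a cut vertex.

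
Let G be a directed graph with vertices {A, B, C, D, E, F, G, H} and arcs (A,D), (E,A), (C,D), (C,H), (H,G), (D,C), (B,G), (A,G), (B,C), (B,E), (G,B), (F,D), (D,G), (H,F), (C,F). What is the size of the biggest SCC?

{A, B, C, D, E, F, G, H} are all mutually reachable — one SCC of size 8.
The largest has 8 vertices.

8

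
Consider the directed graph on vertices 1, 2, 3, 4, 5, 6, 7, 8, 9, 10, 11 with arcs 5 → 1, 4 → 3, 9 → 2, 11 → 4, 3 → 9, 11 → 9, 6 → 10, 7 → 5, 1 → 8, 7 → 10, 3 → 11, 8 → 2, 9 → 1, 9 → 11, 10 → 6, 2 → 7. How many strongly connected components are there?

3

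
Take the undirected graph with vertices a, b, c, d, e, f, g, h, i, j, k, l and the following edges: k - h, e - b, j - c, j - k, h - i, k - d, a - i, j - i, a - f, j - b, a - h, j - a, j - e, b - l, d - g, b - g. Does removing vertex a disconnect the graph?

Yes

Deleting a raises the number of components from 1 to 2, so a is a cut vertex.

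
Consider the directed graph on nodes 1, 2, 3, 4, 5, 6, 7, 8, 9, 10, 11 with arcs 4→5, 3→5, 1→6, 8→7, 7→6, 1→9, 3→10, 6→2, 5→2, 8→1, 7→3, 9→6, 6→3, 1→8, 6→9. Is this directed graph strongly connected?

There is no directed path from 6 to 1, so the graph is not strongly connected.

No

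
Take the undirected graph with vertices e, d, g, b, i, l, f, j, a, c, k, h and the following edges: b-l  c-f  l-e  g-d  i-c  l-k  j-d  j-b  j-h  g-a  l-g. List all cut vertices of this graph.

Removing c increases the component count from 2 to 3, so c is a cut vertex.
Removing g increases the component count from 2 to 3, so g is a cut vertex.
Removing j increases the component count from 2 to 3, so j is a cut vertex.
Likewise l is a cut vertex.
By contrast removing e leaves 2 components; it is not a cut vertex. No other vertex is a cut vertex either.

c, g, j, l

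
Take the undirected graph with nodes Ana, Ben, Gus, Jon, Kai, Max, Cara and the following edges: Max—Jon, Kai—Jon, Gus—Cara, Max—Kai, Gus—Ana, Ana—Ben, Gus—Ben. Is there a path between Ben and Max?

The component containing Ben is {Ana, Ben, Gus, Cara}, and Max is not in it.

No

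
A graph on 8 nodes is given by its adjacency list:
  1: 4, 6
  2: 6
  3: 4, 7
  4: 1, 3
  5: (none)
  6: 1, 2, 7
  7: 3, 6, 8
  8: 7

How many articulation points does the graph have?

Removing 6 increases the component count from 2 to 3, so 6 is a cut vertex.
Removing 7 increases the component count from 2 to 3, so 7 is a cut vertex.
By contrast removing 2 leaves 2 components; it is not a cut vertex. No other vertex is a cut vertex either.

2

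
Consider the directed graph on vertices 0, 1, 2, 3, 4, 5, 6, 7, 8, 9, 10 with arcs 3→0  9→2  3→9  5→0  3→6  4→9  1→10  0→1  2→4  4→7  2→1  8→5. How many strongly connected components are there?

9

{2, 4, 9} are all mutually reachable — one SCC of size 3.
{0} is an SCC by itself.
{5} is an SCC by itself.
{1} is an SCC by itself.
{7} is an SCC by itself.
(and 4 more singleton SCCs)
That gives 9 strongly connected components.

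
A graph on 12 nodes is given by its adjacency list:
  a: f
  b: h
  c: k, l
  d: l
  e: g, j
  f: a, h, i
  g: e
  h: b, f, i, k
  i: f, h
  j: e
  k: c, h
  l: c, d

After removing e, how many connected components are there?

3

With e gone, the remaining components are: {g}; {j}; {a, b, c, d, f, h, i, k, l}.
That is 3 components.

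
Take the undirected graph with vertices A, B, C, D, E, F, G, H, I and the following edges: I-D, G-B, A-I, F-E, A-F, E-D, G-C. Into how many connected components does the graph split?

H is isolated — a component by itself.
Starting from B we can reach B, C, G. That is one component of size 3.
Starting from A we can reach A, D, E, F, I. That is one component of size 5.
Total: 3 components.

3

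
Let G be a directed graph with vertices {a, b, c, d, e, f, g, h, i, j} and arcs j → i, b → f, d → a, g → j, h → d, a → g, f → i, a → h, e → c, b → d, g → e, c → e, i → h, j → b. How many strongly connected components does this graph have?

2

{a, b, d, f, g, h, i, j} are all mutually reachable — one SCC of size 8.
{c, e} are all mutually reachable — one SCC of size 2.
That gives 2 strongly connected components.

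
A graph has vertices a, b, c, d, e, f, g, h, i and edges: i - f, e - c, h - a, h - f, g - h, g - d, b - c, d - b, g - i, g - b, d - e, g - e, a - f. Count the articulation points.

Removing g increases the component count from 1 to 2, so g is a cut vertex.
By contrast removing f leaves 1 component; it is not a cut vertex. No other vertex is a cut vertex either.

1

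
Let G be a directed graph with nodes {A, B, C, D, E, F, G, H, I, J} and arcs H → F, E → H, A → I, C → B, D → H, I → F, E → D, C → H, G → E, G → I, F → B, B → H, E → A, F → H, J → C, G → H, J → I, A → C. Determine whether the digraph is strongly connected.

No

There is no directed path from G to J, so the graph is not strongly connected.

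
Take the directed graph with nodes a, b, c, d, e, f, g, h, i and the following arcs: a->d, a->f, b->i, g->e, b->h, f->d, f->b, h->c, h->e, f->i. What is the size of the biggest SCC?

{b} is an SCC by itself.
{h} is an SCC by itself.
{d} is an SCC by itself.
{e} is an SCC by itself.
{f} is an SCC by itself.
(and 4 more singleton SCCs)
The largest has 1 vertex.

1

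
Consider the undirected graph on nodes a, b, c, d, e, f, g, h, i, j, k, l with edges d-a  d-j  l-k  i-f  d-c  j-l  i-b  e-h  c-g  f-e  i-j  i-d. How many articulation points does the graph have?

Removing c increases the component count from 1 to 2, so c is a cut vertex.
Removing d increases the component count from 1 to 3, so d is a cut vertex.
Removing e increases the component count from 1 to 2, so e is a cut vertex.
Likewise f, i, j, l are cut vertices.
By contrast removing b leaves 1 component; it is not a cut vertex. No other vertex is a cut vertex either.

7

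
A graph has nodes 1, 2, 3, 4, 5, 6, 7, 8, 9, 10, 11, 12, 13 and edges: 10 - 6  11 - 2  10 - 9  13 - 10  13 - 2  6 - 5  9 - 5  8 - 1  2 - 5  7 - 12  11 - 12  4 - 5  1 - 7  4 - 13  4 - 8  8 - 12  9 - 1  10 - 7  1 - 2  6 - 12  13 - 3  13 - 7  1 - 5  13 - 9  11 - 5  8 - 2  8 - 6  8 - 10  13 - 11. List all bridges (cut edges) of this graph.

13-3

The edges on the cycle 4-13-10-6-8-4 are not bridges since each lies on that cycle.
But removing 13 - 3 disconnects 13 from 3 — this is a bridge.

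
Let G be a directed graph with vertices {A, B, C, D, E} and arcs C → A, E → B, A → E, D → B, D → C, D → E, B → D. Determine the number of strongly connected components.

{A, B, C, D, E} are all mutually reachable — one SCC of size 5.
That gives 1 strongly connected component.

1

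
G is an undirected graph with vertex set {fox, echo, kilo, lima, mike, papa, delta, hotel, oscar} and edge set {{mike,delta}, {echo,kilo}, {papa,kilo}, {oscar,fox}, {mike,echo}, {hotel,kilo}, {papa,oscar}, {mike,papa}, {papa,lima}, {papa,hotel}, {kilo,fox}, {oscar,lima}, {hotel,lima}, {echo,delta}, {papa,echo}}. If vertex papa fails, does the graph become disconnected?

No

Deleting papa leaves 1 component (was 1) (its neighbors echo, kilo, lima, mike, hotel, oscar remain connected to each other), so papa is not a cut vertex.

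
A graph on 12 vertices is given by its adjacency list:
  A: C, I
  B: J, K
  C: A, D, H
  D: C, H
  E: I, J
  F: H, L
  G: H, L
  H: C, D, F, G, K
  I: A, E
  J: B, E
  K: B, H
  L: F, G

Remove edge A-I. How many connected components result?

1

A and I are still connected via A-C-H-K-B-J-E-I, so the component count stays at 1.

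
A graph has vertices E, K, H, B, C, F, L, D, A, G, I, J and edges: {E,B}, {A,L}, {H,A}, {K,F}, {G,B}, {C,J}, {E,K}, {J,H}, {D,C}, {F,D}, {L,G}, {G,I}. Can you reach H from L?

From L we can reach A, B, C, D, E, F, G, H, I, J, K, L, which includes H.

Yes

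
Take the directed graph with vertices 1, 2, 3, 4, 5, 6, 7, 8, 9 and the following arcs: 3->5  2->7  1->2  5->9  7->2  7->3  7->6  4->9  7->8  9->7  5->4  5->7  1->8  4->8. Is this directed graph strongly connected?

There is no directed path from 2 to 1, so the graph is not strongly connected.

No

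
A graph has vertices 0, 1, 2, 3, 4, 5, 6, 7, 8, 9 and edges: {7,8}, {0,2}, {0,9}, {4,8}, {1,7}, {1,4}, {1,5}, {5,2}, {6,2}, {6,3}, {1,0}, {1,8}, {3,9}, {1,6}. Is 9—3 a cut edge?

No

After removing 9—3, the path 9-0-1-6-3 still connects them, so the edge is not a bridge.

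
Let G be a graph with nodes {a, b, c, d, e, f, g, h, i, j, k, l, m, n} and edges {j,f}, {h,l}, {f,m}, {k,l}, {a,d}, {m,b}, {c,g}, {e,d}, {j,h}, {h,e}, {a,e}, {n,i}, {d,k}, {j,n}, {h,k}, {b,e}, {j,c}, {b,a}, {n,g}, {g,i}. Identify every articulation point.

j

Removing j increases the component count from 1 to 2, so j is a cut vertex.
By contrast removing f leaves 1 component; it is not a cut vertex. No other vertex is a cut vertex either.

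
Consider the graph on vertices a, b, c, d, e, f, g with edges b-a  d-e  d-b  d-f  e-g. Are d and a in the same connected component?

Yes

From d we can reach a, b, d, e, f, g, which includes a.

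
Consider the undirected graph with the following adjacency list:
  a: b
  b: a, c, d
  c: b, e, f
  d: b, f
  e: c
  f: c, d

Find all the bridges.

a-b, c-e

The edges on the cycle b-c-f-d-b are not bridges since each lies on that cycle.
But removing a-b disconnects a from b; removing e-c disconnects e from c — these are bridges.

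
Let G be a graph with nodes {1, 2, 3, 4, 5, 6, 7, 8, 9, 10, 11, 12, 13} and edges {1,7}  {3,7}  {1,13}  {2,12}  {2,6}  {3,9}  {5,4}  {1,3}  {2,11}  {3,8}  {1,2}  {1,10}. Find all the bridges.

1-10, 1-13, 1-2, 11-2, 12-2, 2-6, 3-8, 3-9, 4-5

The edges on the cycle 1-3-7-1 are not bridges since each lies on that cycle.
But removing 2-11 disconnects 2 from 11; removing 3-9 disconnects 3 from 9; removing 1-10 disconnects 1 from 10; removing 5-4 disconnects 5 from 4 — these are bridges.
In total 9 edges are bridges.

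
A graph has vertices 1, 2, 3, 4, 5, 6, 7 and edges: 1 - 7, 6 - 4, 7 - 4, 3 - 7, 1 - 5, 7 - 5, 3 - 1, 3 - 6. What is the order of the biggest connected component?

6

2 is isolated — a component by itself.
Starting from 1 we can reach 1, 3, 4, 5, 6, 7. That is one component of size 6.
The largest has 6 vertices.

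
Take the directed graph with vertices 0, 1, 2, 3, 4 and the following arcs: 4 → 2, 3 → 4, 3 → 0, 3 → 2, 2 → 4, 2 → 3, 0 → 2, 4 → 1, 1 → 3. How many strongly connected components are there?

1

{0, 1, 2, 3, 4} are all mutually reachable — one SCC of size 5.
That gives 1 strongly connected component.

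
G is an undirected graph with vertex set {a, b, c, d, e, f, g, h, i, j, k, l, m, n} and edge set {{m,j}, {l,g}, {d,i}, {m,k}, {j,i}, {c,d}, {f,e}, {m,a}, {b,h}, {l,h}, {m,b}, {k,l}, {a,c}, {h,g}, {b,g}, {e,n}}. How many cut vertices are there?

Removing e increases the component count from 2 to 3, so e is a cut vertex.
Removing m increases the component count from 2 to 3, so m is a cut vertex.
By contrast removing b leaves 2 components; it is not a cut vertex. No other vertex is a cut vertex either.

2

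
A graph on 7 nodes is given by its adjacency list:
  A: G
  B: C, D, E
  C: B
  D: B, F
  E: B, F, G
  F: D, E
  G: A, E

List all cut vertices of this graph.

B, E, G

Removing B increases the component count from 1 to 2, so B is a cut vertex.
Removing E increases the component count from 1 to 2, so E is a cut vertex.
Removing G increases the component count from 1 to 2, so G is a cut vertex.
By contrast removing F leaves 1 component; it is not a cut vertex. No other vertex is a cut vertex either.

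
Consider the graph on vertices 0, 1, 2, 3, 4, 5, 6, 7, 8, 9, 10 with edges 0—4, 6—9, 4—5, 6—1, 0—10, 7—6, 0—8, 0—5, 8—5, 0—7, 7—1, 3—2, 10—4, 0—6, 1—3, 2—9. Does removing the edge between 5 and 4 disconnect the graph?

After removing 5—4, the path 5-0-4 still connects them, so the edge is not a bridge.

No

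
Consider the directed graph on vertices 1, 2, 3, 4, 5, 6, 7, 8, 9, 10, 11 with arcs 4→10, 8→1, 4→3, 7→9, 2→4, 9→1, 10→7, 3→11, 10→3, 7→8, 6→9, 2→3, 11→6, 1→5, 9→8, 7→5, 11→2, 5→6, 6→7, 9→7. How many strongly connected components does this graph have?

2

{1, 5, 6, 7, 8, 9} are all mutually reachable — one SCC of size 6.
{2, 3, 4, 10, 11} are all mutually reachable — one SCC of size 5.
That gives 2 strongly connected components.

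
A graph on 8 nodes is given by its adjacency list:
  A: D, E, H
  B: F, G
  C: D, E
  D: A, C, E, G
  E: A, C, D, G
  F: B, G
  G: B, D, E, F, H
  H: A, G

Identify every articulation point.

G

Removing G increases the component count from 1 to 2, so G is a cut vertex.
By contrast removing E leaves 1 component; it is not a cut vertex. No other vertex is a cut vertex either.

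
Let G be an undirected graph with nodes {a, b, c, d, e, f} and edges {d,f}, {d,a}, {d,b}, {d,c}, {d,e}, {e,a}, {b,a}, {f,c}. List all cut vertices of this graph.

d

Removing d increases the component count from 1 to 2, so d is a cut vertex.
By contrast removing a leaves 1 component; it is not a cut vertex. No other vertex is a cut vertex either.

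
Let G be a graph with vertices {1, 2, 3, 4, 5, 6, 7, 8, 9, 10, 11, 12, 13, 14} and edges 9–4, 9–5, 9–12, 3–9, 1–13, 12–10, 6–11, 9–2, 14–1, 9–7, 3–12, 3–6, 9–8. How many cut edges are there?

The edges on the cycle 3-9-12-3 are not bridges since each lies on that cycle.
But removing 2–9 disconnects 2 from 9; removing 14–1 disconnects 14 from 1; removing 4–9 disconnects 4 from 9; removing 3–6 disconnects 3 from 6 — these are bridges.
In total 10 edges are bridges.

10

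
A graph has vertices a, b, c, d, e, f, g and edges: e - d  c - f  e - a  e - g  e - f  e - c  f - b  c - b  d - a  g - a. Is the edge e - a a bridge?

After removing e - a, the path e-d-a still connects them, so the edge is not a bridge.

No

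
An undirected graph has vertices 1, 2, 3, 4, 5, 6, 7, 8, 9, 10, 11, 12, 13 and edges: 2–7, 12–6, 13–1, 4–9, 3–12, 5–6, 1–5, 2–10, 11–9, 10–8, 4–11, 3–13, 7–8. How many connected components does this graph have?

3

Starting from 4 we can reach 4, 9, 11. That is one component of size 3.
Starting from 2 we can reach 2, 7, 8, 10. That is one component of size 4.
Starting from 1 we can reach 1, 3, 5, 6, 12, 13. That is one component of size 6.
Total: 3 components.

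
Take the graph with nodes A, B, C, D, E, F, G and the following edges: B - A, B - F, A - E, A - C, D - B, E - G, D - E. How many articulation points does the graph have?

3

Removing A increases the component count from 1 to 2, so A is a cut vertex.
Removing B increases the component count from 1 to 2, so B is a cut vertex.
Removing E increases the component count from 1 to 2, so E is a cut vertex.
By contrast removing G leaves 1 component; it is not a cut vertex. No other vertex is a cut vertex either.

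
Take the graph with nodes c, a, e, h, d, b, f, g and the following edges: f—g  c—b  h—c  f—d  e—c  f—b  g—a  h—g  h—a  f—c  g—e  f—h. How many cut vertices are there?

1

Removing f increases the component count from 1 to 2, so f is a cut vertex.
By contrast removing b leaves 1 component; it is not a cut vertex. No other vertex is a cut vertex either.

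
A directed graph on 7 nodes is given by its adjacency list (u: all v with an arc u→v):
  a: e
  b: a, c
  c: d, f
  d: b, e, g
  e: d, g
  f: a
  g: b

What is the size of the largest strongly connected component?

7

{a, b, c, d, e, f, g} are all mutually reachable — one SCC of size 7.
The largest has 7 vertices.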